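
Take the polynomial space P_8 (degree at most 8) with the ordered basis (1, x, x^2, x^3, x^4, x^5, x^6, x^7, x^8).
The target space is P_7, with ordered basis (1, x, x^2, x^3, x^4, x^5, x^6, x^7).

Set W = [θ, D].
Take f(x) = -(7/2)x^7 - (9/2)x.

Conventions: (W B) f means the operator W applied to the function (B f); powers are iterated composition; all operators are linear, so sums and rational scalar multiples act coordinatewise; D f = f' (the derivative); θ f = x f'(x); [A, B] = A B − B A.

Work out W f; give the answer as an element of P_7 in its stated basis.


g(x) = (49/2)x^6 + 9/2

D f = -(49/2)x^6 - 9/2
θ D f = -147x^6
θ f = -(49/2)x^7 - (9/2)x
D θ f = -(343/2)x^6 - 9/2
[θ, D] f = (49/2)x^6 + 9/2


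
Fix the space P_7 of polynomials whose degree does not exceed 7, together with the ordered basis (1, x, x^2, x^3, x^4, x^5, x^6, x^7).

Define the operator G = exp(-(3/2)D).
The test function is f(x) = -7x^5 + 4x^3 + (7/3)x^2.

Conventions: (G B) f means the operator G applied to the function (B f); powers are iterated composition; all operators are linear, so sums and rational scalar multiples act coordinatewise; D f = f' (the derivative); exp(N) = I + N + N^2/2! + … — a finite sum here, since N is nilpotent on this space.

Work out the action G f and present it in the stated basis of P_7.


order-1 term: (105/2)x^4 - 18x^2 - 7x
order-2 term: -(315/2)x^3 + 27x + 21/4
order-3 term: (945/4)x^2 - 27/2
order-4 term: -(2835/16)x
order-5 term: 1701/32
the series for exp(-(3/2)D) f terminates at order 5
exp(-(3/2)D) f = -7x^5 + (105/2)x^4 - (307/2)x^3 + (2647/12)x^2 - (2515/16)x + 1437/32

the image equals g(x) = -7x^5 + (105/2)x^4 - (307/2)x^3 + (2647/12)x^2 - (2515/16)x + 1437/32


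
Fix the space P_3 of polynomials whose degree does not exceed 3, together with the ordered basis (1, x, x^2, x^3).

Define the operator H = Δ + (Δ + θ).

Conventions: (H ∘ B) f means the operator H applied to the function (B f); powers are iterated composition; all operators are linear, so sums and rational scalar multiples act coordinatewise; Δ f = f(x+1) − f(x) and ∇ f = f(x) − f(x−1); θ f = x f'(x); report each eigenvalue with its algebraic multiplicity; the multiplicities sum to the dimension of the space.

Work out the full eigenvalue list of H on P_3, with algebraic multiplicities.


λ = 0 (multiplicity 1), λ = 1 (multiplicity 1), λ = 2 (multiplicity 1), λ = 3 (multiplicity 1)

image of 1: 0
image of x: x + 2
image of x^2: 2x^2 + 4x + 2
image of x^3: 3x^3 + 6x^2 + 6x + 2
the matrix is upper triangular; its diagonal is (0, 1, 2, 3)
for a triangular matrix the eigenvalues are the diagonal entries, with algebraic multiplicity their repetition count


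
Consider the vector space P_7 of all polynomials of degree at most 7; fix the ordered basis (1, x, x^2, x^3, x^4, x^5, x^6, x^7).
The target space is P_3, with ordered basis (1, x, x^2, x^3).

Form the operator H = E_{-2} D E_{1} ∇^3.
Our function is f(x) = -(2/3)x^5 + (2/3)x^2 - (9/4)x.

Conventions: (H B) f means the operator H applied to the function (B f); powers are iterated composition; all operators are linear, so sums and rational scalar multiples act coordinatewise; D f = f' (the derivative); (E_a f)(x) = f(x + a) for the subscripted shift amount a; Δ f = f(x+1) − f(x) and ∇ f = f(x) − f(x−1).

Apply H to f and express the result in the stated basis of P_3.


g(x) = -80x + 200

∇ f = -(10/3)x^4 + (20/3)x^3 - (20/3)x^2 + (14/3)x - 43/12
∇ ∇ f = -(40/3)x^3 + 40x^2 - (140/3)x + 64/3
∇ ∇ ∇ f = -40x^2 + 120x - 100
E_{1} ∇^3 f = -40x^2 + 40x - 20
D E_{1} ∇^3 f = -80x + 40
E_{-2} D E_{1} ∇^3 f = -80x + 200


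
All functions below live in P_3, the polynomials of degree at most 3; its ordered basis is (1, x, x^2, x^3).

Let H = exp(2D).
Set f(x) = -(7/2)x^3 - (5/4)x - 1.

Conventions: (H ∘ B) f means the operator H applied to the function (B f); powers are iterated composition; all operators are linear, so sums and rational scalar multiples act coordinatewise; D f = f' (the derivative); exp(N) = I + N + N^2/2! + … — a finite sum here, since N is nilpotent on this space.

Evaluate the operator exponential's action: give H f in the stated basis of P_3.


order-1 term: -21x^2 - 5/2
order-2 term: -42x
order-3 term: -28
the series for exp(2D) f terminates at order 3
exp(2D) f = -(7/2)x^3 - 21x^2 - (173/4)x - 63/2

the image equals g(x) = -(7/2)x^3 - 21x^2 - (173/4)x - 63/2


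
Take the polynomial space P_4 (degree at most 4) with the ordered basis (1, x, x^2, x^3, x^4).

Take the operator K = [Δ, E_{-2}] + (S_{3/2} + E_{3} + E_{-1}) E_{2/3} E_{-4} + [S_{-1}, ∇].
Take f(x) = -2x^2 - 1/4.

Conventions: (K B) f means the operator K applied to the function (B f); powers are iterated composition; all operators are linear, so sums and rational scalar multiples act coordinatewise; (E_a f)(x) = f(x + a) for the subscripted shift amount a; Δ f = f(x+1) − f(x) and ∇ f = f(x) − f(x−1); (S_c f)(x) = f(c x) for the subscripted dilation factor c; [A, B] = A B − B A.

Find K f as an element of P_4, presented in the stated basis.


g(x) = -(17/2)x^2 + (140/3)x - 243/4

E_{-2} f = -2x^2 + 8x - 33/4
Δ E_{-2} f = -4x + 6
Δ f = -4x - 2
E_{-2} Δ f = -4x + 6
[Δ, E_{-2}] f = 0
E_{-4} f = -2x^2 + 16x - 129/4
E_{2/3} E_{-4} f = -2x^2 + (40/3)x - 809/36
S_{3/2} E_{2/3} E_{-4} f = -(9/2)x^2 + 20x - 809/36
E_{3} E_{2/3} E_{-4} f = -2x^2 + (4/3)x - 17/36
E_{-1} E_{2/3} E_{-4} f = -2x^2 + (52/3)x - 1361/36
(S_{3/2} + E_{3} + E_{-1}) E_{2/3} E_{-4} f = -(17/2)x^2 + (116/3)x - 243/4
∇ f = -4x + 2
S_{-1} ∇ f = 4x + 2
S_{-1} f = -2x^2 - 1/4
∇ S_{-1} f = -4x + 2
[S_{-1}, ∇] f = 8x
([Δ, E_{-2}] + (S_{3/2} + E_{3} + E_{-1}) E_{2/3} E_{-4} + [S_{-1}, ∇]) f = -(17/2)x^2 + (140/3)x - 243/4


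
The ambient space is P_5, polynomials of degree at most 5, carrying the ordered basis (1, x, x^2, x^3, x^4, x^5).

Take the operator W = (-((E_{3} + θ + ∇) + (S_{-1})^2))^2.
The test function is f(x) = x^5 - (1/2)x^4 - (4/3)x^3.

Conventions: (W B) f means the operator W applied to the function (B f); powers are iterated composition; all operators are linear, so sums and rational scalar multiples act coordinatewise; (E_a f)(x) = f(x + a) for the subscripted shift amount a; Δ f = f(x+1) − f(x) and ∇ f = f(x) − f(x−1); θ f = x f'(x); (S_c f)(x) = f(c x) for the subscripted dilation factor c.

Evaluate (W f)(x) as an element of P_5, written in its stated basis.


E_{3} f = x^5 + (29/2)x^4 + (248/3)x^3 + 231x^2 + 315x + 333/2
θ f = 5x^5 - 2x^4 - 4x^3
∇ f = 5x^4 - 12x^3 + 9x^2 - 3x + 1/6
(E_{3} + θ + ∇) f = 6x^5 + (35/2)x^4 + (200/3)x^3 + 240x^2 + 312x + 500/3
S_{-1} f = -x^5 - (1/2)x^4 + (4/3)x^3
S_{-1} S_{-1} f = x^5 - (1/2)x^4 - (4/3)x^3
((E_{3} + θ + ∇) + (S_{-1})^2) f = 7x^5 + 17x^4 + (196/3)x^3 + 240x^2 + 312x + 500/3
(-((E_{3} + θ + ∇) + (S_{-1})^2)) f = -7x^5 - 17x^4 - (196/3)x^3 - 240x^2 - 312x - 500/3
E_{3} (-((E_{3} + θ + ∇) + (S_{-1})^2)) f = -7x^5 - 122x^4 - (2698/3)x^3 - 3636x^2 - 8187x - 24314/3
θ (-((E_{3} + θ + ∇) + (S_{-1})^2)) f = -35x^5 - 68x^4 - 196x^3 - 480x^2 - 312x
∇ (-((E_{3} + θ + ∇) + (S_{-1})^2)) f = -35x^4 + 2x^3 - 164x^2 - 317x - 382/3
(E_{3} + θ + ∇) (-((E_{3} + θ + ∇) + (S_{-1})^2)) f = -42x^5 - 225x^4 - (3280/3)x^3 - 4280x^2 - 8816x - 8232
S_{-1} (-((E_{3} + θ + ∇) + (S_{-1})^2)) f = 7x^5 - 17x^4 + (196/3)x^3 - 240x^2 + 312x - 500/3
S_{-1} S_{-1} (-((E_{3} + θ + ∇) + (S_{-1})^2)) f = -7x^5 - 17x^4 - (196/3)x^3 - 240x^2 - 312x - 500/3
((E_{3} + θ + ∇) + (S_{-1})^2) (-((E_{3} + θ + ∇) + (S_{-1})^2)) f = -49x^5 - 242x^4 - (3476/3)x^3 - 4520x^2 - 9128x - 25196/3
(-((E_{3} + θ + ∇) + (S_{-1})^2)) (-((E_{3} + θ + ∇) + (S_{-1})^2)) f = 49x^5 + 242x^4 + (3476/3)x^3 + 4520x^2 + 9128x + 25196/3

g(x) = 49x^5 + 242x^4 + (3476/3)x^3 + 4520x^2 + 9128x + 25196/3


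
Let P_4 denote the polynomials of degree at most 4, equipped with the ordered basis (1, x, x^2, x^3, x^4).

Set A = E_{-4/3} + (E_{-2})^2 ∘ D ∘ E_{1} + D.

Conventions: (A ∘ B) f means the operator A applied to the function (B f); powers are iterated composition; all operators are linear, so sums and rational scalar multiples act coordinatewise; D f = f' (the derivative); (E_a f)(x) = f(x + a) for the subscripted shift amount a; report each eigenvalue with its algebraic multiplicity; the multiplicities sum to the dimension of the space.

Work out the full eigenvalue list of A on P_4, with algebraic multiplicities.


image of 1: 1
image of x: x + 2/3
image of x^2: x^2 + (4/3)x - 38/9
image of x^3: x^3 + 2x^2 - (38/3)x + 665/27
image of x^4: x^4 + (8/3)x^3 - (76/3)x^2 + (2660/27)x - 8492/81
the matrix is upper triangular; its diagonal is (1, 1, 1, 1, 1)
for a triangular matrix the eigenvalues are the diagonal entries, with algebraic multiplicity their repetition count

λ = 1 (multiplicity 5)


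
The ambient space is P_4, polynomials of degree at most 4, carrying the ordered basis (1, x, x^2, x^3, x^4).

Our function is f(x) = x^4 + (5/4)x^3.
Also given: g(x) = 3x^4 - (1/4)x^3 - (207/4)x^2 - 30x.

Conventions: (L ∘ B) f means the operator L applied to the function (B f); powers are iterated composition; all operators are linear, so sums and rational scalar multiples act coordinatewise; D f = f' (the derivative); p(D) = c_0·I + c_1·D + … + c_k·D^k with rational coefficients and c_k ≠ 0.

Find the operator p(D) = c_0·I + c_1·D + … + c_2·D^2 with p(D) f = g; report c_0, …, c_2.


p(D) = 3·I − D − 4·D^2, i.e. c_0 = 3, c_1 = -1, c_2 = -4

D^0 f = x^4 + (5/4)x^3
D^1 f = 4x^3 + (15/4)x^2
D^2 f = 12x^2 + (15/2)x
matching coefficients of g against c_0 f + c_1 Df + … from the top degree down determines the c_i
solution: c_0 = 3, c_1 = -1, c_2 = -4


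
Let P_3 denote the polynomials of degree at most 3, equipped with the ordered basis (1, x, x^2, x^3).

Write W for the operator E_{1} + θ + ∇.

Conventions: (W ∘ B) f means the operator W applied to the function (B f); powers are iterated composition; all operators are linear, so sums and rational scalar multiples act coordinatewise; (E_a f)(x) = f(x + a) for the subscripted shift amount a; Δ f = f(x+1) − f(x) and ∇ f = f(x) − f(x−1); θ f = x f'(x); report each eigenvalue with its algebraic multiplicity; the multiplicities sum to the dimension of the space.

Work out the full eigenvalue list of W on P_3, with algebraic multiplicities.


image of 1: 1
image of x: 2x + 2
image of x^2: 3x^2 + 4x
image of x^3: 4x^3 + 6x^2 + 2
the matrix is upper triangular; its diagonal is (1, 2, 3, 4)
for a triangular matrix the eigenvalues are the diagonal entries, with algebraic multiplicity their repetition count

λ = 1 (multiplicity 1), λ = 2 (multiplicity 1), λ = 3 (multiplicity 1), λ = 4 (multiplicity 1)


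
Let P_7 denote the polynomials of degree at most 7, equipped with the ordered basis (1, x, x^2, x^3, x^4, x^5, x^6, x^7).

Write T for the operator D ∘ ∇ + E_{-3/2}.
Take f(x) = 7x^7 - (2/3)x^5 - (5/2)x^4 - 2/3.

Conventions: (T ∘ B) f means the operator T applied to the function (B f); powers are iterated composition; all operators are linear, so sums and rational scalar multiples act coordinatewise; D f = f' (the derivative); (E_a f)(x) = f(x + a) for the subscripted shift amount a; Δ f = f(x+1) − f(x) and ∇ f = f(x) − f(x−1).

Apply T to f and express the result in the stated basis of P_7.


∇ f = 49x^6 - 147x^5 + (725/3)x^4 - (745/3)x^3 + (466/3)x^2 - (167/3)x + 53/6
D ∇ f = 294x^5 - 735x^4 + (2900/3)x^3 - 745x^2 + (932/3)x - 167/3
E_{-3/2} f = 7x^7 - (147/2)x^6 + (3961/12)x^5 - (6595/8)x^4 + (19845/16)x^3 - (36081/32)x^2 + (36801/64)x - 49099/384
(D ∘ ∇ + E_{-3/2}) f = 7x^7 - (147/2)x^6 + (7489/12)x^5 - (12475/8)x^4 + (105935/48)x^3 - (59921/32)x^2 + (170051/192)x - 70475/384

the result is g(x) = 7x^7 - (147/2)x^6 + (7489/12)x^5 - (12475/8)x^4 + (105935/48)x^3 - (59921/32)x^2 + (170051/192)x - 70475/384


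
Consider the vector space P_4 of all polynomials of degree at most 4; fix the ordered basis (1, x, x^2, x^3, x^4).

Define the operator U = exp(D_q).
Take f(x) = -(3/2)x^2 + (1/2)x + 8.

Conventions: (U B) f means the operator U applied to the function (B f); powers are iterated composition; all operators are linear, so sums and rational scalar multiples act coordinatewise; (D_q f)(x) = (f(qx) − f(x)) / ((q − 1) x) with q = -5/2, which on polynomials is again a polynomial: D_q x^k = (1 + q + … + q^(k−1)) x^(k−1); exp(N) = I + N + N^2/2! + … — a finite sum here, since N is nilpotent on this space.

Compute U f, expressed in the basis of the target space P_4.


order-1 term: (9/4)x + 1/2
order-2 term: 9/8
the series for exp(D_q) f terminates at order 2
exp(D_q) f = -(3/2)x^2 + (11/4)x + 77/8

the image equals g(x) = -(3/2)x^2 + (11/4)x + 77/8


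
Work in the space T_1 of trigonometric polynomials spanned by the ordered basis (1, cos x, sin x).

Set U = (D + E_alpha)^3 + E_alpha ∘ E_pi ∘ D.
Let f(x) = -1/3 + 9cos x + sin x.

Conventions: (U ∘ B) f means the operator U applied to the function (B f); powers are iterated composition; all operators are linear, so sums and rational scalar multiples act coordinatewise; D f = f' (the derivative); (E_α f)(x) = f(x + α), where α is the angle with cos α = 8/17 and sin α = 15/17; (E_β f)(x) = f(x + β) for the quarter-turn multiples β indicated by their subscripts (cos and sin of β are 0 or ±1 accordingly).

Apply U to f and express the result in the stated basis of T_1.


D f = cos x - 9sin x
E_alpha f = -1/3 + (87/17)cos x - (127/17)sin x
(D + E_alpha) f = -1/3 + (104/17)cos x - (280/17)sin x
D (D + E_alpha) f = -(280/17)cos x - (104/17)sin x
E_alpha (D + E_alpha) f = -1/3 - (3368/289)cos x - (3800/289)sin x
(D + E_alpha) (D + E_alpha) f = -1/3 - (8128/289)cos x - (5568/289)sin x
D (D + E_alpha) (D + E_alpha) f = -(5568/289)cos x + (8128/289)sin x
E_alpha (D + E_alpha) (D + E_alpha) f = -1/3 - (148544/4913)cos x + (77376/4913)sin x
(D + E_alpha) (D + E_alpha) (D + E_alpha) f = -1/3 - (243200/4913)cos x + (215552/4913)sin x
D f = cos x - 9sin x
E_pi D f = -cos x + 9sin x
E_alpha E_pi D f = (127/17)cos x + (87/17)sin x
((D + E_alpha)^3 + E_alpha ∘ E_pi ∘ D) f = -1/3 - (206497/4913)cos x + (240695/4913)sin x

the image equals g(x) = -1/3 - (206497/4913)cos x + (240695/4913)sin x


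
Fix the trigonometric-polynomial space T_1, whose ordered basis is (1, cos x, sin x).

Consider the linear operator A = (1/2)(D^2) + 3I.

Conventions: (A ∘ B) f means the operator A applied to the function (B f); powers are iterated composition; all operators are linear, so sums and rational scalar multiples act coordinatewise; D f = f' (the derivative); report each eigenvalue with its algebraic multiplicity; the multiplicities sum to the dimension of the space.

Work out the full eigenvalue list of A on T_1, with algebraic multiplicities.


image of 1: 3
image of cos x: (5/2)cos x
image of sin x: (5/2)sin x
the matrix is diagonal; its diagonal is (3, 5/2, 5/2)
for a triangular matrix the eigenvalues are the diagonal entries, with algebraic multiplicity their repetition count

λ = 5/2 (multiplicity 2), λ = 3 (multiplicity 1)


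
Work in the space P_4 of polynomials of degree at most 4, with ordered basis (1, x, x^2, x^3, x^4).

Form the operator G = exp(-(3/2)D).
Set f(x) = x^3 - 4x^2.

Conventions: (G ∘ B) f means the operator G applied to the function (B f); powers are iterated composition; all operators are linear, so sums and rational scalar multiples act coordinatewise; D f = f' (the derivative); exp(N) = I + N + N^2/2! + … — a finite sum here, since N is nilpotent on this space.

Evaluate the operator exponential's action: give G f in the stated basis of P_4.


order-1 term: -(9/2)x^2 + 12x
order-2 term: (27/4)x - 9
order-3 term: -27/8
the series for exp(-(3/2)D) f terminates at order 3
exp(-(3/2)D) f = x^3 - (17/2)x^2 + (75/4)x - 99/8

the result is g(x) = x^3 - (17/2)x^2 + (75/4)x - 99/8


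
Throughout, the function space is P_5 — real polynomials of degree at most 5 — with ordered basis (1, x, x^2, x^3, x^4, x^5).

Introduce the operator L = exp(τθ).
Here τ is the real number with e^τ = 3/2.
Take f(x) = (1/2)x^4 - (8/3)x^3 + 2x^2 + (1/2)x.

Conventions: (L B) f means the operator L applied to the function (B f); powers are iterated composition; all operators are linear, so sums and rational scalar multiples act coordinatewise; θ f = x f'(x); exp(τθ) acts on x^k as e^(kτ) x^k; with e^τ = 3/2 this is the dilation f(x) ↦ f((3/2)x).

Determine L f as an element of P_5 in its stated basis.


exp(τθ) x^k = e^(kτ) x^k; with e^τ = 3/2 this sends x^k to (3/2)^k x^k
x ↦ 3/2 x
x^2 ↦ 9/4 x^2
x^3 ↦ 27/8 x^3
x^4 ↦ 81/16 x^4
applying this coordinatewise to f: exp(τθ) f = (81/32)x^4 - 9x^3 + (9/2)x^2 + (3/4)x

the result is g(x) = (81/32)x^4 - 9x^3 + (9/2)x^2 + (3/4)x


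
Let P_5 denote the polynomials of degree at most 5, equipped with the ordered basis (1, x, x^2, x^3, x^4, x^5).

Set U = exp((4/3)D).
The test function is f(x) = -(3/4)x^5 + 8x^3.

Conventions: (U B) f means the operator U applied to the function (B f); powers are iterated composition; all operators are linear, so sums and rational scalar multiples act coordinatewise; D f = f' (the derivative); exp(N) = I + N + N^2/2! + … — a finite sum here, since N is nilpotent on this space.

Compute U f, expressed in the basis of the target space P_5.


order-1 term: -5x^4 + 32x^2
order-2 term: -(40/3)x^3 + (128/3)x
order-3 term: -(160/9)x^2 + 512/27
order-4 term: -(320/27)x
order-5 term: -256/81
the series for exp((4/3)D) f terminates at order 5
exp((4/3)D) f = -(3/4)x^5 - 5x^4 - (16/3)x^3 + (128/9)x^2 + (832/27)x + 1280/81

the image equals g(x) = -(3/4)x^5 - 5x^4 - (16/3)x^3 + (128/9)x^2 + (832/27)x + 1280/81


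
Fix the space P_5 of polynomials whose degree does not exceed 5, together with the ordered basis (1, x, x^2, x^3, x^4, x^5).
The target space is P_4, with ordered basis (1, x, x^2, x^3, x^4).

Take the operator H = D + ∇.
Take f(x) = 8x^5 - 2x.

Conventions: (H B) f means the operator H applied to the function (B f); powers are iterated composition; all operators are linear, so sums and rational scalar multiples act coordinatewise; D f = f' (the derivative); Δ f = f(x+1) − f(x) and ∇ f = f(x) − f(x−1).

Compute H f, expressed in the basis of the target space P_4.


the result is g(x) = 80x^4 - 80x^3 + 80x^2 - 40x + 4

D f = 40x^4 - 2
∇ f = 40x^4 - 80x^3 + 80x^2 - 40x + 6
(D + ∇) f = 80x^4 - 80x^3 + 80x^2 - 40x + 4


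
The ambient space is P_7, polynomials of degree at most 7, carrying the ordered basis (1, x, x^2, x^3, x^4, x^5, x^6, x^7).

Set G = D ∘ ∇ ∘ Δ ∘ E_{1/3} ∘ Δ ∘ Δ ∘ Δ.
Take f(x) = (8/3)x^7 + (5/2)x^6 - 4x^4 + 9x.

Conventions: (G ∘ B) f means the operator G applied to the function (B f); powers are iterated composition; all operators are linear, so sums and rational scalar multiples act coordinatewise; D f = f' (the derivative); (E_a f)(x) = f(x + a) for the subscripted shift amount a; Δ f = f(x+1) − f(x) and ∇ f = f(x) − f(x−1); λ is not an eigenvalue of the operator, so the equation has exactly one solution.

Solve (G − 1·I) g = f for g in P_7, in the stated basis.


write g with unknown coordinates in the stated basis and equate coefficients in (G − 1·I) g = f
solving from the highest basis element down gives g = -(8/3)x^7 - (5/2)x^6 + 4x^4 - 13449x - 26440
check: G g = -13440x - 26440
so G g − 1·g = (8/3)x^7 + (5/2)x^6 - 4x^4 + 9x = f ✓

the result is g(x) = -(8/3)x^7 - (5/2)x^6 + 4x^4 - 13449x - 26440


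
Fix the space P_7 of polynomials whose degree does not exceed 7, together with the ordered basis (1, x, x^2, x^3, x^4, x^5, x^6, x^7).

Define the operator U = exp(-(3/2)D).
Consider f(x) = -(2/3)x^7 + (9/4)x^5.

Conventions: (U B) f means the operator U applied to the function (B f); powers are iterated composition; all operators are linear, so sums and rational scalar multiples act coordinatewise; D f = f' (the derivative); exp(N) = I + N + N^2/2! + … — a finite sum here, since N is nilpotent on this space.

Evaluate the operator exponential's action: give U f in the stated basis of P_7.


order-1 term: 7x^6 - (135/8)x^4
order-2 term: -(63/2)x^5 + (405/8)x^3
order-3 term: (315/4)x^4 - (1215/16)x^2
order-4 term: -(945/8)x^3 + (3645/64)x
order-5 term: (1701/16)x^2 - 2187/128
order-6 term: -(1701/32)x
order-7 term: 729/64
the series for exp(-(3/2)D) f terminates at order 7
exp(-(3/2)D) f = -(2/3)x^7 + 7x^6 - (117/4)x^5 + (495/8)x^4 - (135/2)x^3 + (243/8)x^2 + (243/64)x - 729/128

the result is g(x) = -(2/3)x^7 + 7x^6 - (117/4)x^5 + (495/8)x^4 - (135/2)x^3 + (243/8)x^2 + (243/64)x - 729/128


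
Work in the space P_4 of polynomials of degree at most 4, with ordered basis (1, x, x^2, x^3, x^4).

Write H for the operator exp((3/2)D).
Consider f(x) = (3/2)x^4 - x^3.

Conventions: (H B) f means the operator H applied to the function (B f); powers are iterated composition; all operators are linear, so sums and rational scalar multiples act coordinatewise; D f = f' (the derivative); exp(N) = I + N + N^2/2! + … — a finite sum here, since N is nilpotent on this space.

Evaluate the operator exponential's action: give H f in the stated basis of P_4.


the image equals g(x) = (3/2)x^4 + 8x^3 + (63/4)x^2 + (27/2)x + 135/32

order-1 term: 9x^3 - (9/2)x^2
order-2 term: (81/4)x^2 - (27/4)x
order-3 term: (81/4)x - 27/8
order-4 term: 243/32
the series for exp((3/2)D) f terminates at order 4
exp((3/2)D) f = (3/2)x^4 + 8x^3 + (63/4)x^2 + (27/2)x + 135/32


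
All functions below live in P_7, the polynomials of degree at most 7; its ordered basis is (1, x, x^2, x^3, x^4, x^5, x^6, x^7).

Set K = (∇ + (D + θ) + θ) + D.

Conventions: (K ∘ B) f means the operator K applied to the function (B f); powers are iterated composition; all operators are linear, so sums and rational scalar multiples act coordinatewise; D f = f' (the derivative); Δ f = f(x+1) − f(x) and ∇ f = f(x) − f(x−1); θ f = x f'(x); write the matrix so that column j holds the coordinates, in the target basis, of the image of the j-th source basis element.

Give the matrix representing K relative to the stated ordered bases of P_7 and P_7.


the matrix is [[0, 3, -1, 1, -1, 1, -1, 1]; [0, 2, 6, -3, 4, -5, 6, -7]; [0, 0, 4, 9, -6, 10, -15, 21]; [0, 0, 0, 6, 12, -10, 20, -35]; [0, 0, 0, 0, 8, 15, -15, 35]; [0, 0, 0, 0, 0, 10, 18, -21]; [0, 0, 0, 0, 0, 0, 12, 21]; [0, 0, 0, 0, 0, 0, 0, 14]] (rows listed top to bottom)

image of 1: 0
image of x: 2x + 3
image of x^2: 4x^2 + 6x - 1
image of x^3: 6x^3 + 9x^2 - 3x + 1
image of x^4: 8x^4 + 12x^3 - 6x^2 + 4x - 1
image of x^5: 10x^5 + 15x^4 - 10x^3 + 10x^2 - 5x + 1
image of x^6: 12x^6 + 18x^5 - 15x^4 + 20x^3 - 15x^2 + 6x - 1
image of x^7: 14x^7 + 21x^6 - 21x^5 + 35x^4 - 35x^3 + 21x^2 - 7x + 1
each image's coordinates form column j of the matrix


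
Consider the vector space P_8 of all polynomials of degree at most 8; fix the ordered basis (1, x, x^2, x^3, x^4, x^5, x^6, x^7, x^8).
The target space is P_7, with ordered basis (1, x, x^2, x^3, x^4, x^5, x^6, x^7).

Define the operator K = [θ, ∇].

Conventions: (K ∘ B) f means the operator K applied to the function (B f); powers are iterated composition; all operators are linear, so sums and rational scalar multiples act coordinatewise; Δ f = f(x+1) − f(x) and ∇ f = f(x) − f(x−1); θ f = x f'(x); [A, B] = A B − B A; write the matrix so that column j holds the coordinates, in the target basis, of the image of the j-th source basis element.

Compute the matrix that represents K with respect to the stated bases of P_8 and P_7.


image of 1: 0
image of x: -1
image of x^2: -2x + 2
image of x^3: -3x^2 + 6x - 3
image of x^4: -4x^3 + 12x^2 - 12x + 4
image of x^5: -5x^4 + 20x^3 - 30x^2 + 20x - 5
image of x^6: -6x^5 + 30x^4 - 60x^3 + 60x^2 - 30x + 6
image of x^7: -7x^6 + 42x^5 - 105x^4 + 140x^3 - 105x^2 + 42x - 7
image of x^8: -8x^7 + 56x^6 - 168x^5 + 280x^4 - 280x^3 + 168x^2 - 56x + 8
each image's coordinates form column j of the matrix

the matrix is [[0, -1, 2, -3, 4, -5, 6, -7, 8]; [0, 0, -2, 6, -12, 20, -30, 42, -56]; [0, 0, 0, -3, 12, -30, 60, -105, 168]; [0, 0, 0, 0, -4, 20, -60, 140, -280]; [0, 0, 0, 0, 0, -5, 30, -105, 280]; [0, 0, 0, 0, 0, 0, -6, 42, -168]; [0, 0, 0, 0, 0, 0, 0, -7, 56]; [0, 0, 0, 0, 0, 0, 0, 0, -8]] (rows listed top to bottom)


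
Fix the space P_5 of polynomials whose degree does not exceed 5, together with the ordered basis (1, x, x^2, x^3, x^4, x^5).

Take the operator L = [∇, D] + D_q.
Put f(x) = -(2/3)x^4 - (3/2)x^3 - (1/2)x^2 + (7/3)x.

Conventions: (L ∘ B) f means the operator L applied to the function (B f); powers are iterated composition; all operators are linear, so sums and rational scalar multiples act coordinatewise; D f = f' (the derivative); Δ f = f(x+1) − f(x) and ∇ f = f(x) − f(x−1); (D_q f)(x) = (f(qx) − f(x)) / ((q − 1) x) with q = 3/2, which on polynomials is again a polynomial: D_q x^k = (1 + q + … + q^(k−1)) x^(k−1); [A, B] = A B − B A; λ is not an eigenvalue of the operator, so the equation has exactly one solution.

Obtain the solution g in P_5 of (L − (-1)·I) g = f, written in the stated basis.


write g with unknown coordinates in the stated basis and equate coefficients in (L − (-1)·I) g = f
solving from the highest basis element down gives g = -(2/3)x^4 + (47/12)x^3 - (917/48)x^2 + (1603/32)x - 1603/32
check: L g = -(65/12)x^3 + (893/48)x^2 - (4585/96)x + 1603/32
so L g − (-1)·g = -(2/3)x^4 - (3/2)x^3 - (1/2)x^2 + (7/3)x = f ✓

the result is g(x) = -(2/3)x^4 + (47/12)x^3 - (917/48)x^2 + (1603/32)x - 1603/32


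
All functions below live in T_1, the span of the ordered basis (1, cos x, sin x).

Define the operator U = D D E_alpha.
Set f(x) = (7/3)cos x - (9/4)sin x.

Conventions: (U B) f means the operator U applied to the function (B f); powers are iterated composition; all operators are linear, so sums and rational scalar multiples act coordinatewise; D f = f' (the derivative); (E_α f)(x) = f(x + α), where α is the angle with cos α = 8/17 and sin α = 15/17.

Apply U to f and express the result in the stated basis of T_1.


E_alpha f = -(181/204)cos x - (53/17)sin x
D E_alpha f = -(53/17)cos x + (181/204)sin x
D (D E_alpha) f = (181/204)cos x + (53/17)sin x

g(x) = (181/204)cos x + (53/17)sin x


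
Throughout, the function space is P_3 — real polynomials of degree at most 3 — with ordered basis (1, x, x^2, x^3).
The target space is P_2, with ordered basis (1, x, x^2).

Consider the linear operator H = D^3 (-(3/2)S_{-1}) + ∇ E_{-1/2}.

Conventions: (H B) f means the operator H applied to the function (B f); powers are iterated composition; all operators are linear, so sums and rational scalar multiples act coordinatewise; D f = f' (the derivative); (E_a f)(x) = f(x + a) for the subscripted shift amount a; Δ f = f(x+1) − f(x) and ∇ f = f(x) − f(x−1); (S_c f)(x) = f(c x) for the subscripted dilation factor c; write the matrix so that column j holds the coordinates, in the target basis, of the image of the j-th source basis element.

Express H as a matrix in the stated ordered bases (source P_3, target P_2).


image of 1: 0
image of x: 1
image of x^2: 2x - 2
image of x^3: 3x^2 - 6x + 49/4
each image's coordinates form column j of the matrix

the matrix is [[0, 1, -2, 49/4]; [0, 0, 2, -6]; [0, 0, 0, 3]] (rows listed top to bottom)


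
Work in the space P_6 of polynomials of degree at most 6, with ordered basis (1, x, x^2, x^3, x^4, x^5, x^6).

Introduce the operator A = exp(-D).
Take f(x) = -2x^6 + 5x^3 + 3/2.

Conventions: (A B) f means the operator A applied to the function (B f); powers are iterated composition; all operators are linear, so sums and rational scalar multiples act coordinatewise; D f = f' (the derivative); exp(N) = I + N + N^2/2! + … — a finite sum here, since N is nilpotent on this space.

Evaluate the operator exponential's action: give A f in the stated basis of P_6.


the result is g(x) = -2x^6 + 12x^5 - 30x^4 + 45x^3 - 45x^2 + 27x - 11/2

order-1 term: 12x^5 - 15x^2
order-2 term: -30x^4 + 15x
order-3 term: 40x^3 - 5
order-4 term: -30x^2
order-5 term: 12x
order-6 term: -2
the series for exp(-D) f terminates at order 6
exp(-D) f = -2x^6 + 12x^5 - 30x^4 + 45x^3 - 45x^2 + 27x - 11/2


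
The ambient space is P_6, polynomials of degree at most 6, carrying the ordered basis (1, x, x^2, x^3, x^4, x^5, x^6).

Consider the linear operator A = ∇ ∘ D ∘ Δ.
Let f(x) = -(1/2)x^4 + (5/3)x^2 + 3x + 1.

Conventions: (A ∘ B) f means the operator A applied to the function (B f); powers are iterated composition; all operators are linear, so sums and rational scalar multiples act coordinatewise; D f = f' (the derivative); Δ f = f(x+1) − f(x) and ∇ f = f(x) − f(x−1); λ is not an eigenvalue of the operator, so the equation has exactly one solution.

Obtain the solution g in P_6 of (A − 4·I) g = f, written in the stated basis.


the image equals g(x) = (1/8)x^4 - (5/12)x^2 - 1/4

write g with unknown coordinates in the stated basis and equate coefficients in (A − 4·I) g = f
solving from the highest basis element down gives g = (1/8)x^4 - (5/12)x^2 - 1/4
check: A g = 3x
so A g − 4·g = -(1/2)x^4 + (5/3)x^2 + 3x + 1 = f ✓


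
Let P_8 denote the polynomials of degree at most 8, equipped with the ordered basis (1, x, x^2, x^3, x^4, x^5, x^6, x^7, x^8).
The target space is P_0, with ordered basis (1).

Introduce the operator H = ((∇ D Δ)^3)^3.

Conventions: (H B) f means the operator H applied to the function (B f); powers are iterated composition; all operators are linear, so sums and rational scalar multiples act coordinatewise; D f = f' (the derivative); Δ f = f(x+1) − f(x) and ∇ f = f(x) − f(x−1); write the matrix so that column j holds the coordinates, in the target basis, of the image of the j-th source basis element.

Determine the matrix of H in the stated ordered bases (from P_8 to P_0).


image of 1: 0
image of x: 0
image of x^2: 0
image of x^3: 0
image of x^4: 0
image of x^5: 0
image of x^6: 0
image of x^7: 0
image of x^8: 0
each image's coordinates form column j of the matrix

the matrix is [[0, 0, 0, 0, 0, 0, 0, 0, 0]] (rows listed top to bottom)


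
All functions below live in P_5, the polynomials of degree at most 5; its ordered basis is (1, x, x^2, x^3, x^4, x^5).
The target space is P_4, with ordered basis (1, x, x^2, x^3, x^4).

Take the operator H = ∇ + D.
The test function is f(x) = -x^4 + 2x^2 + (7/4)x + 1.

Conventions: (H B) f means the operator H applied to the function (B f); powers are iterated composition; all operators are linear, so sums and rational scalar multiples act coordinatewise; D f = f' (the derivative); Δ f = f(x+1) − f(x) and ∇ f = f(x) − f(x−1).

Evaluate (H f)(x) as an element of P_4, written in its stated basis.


the result is g(x) = -8x^3 + 6x^2 + 4x + 5/2

∇ f = -4x^3 + 6x^2 + 3/4
D f = -4x^3 + 4x + 7/4
(∇ + D) f = -8x^3 + 6x^2 + 4x + 5/2


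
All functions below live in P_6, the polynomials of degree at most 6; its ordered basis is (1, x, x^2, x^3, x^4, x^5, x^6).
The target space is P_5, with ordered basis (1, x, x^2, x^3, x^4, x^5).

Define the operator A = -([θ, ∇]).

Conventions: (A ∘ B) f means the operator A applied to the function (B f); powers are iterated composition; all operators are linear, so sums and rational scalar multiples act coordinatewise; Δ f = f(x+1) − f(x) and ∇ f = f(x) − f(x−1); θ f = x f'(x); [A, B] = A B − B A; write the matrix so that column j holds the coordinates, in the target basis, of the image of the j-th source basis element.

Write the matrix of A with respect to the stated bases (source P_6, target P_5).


the matrix is [[0, 1, -2, 3, -4, 5, -6]; [0, 0, 2, -6, 12, -20, 30]; [0, 0, 0, 3, -12, 30, -60]; [0, 0, 0, 0, 4, -20, 60]; [0, 0, 0, 0, 0, 5, -30]; [0, 0, 0, 0, 0, 0, 6]] (rows listed top to bottom)

image of 1: 0
image of x: 1
image of x^2: 2x - 2
image of x^3: 3x^2 - 6x + 3
image of x^4: 4x^3 - 12x^2 + 12x - 4
image of x^5: 5x^4 - 20x^3 + 30x^2 - 20x + 5
image of x^6: 6x^5 - 30x^4 + 60x^3 - 60x^2 + 30x - 6
each image's coordinates form column j of the matrix


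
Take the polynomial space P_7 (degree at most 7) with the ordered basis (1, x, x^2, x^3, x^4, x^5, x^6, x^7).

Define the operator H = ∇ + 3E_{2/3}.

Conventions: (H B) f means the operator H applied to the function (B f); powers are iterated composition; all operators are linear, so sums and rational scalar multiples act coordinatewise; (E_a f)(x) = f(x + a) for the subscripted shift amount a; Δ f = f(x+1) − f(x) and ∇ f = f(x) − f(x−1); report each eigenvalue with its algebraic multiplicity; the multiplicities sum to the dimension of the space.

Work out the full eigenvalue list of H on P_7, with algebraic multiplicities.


λ = 3 (multiplicity 8)

image of 1: 3
image of x: 3x + 3
image of x^2: 3x^2 + 6x + 1/3
image of x^3: 3x^3 + 9x^2 + x + 17/9
image of x^4: 3x^4 + 12x^3 + 2x^2 + (68/9)x - 11/27
image of x^5: 3x^5 + 15x^4 + (10/3)x^3 + (170/9)x^2 - (55/27)x + 113/81
image of x^6: 3x^6 + 18x^5 + 5x^4 + (340/9)x^3 - (55/9)x^2 + (226/27)x - 179/243
image of x^7: 3x^7 + 21x^6 + 7x^5 + (595/9)x^4 - (385/27)x^3 + (791/27)x^2 - (1253/243)x + 857/729
the matrix is upper triangular; its diagonal is (3, 3, 3, 3, 3, 3, 3, 3)
for a triangular matrix the eigenvalues are the diagonal entries, with algebraic multiplicity their repetition count


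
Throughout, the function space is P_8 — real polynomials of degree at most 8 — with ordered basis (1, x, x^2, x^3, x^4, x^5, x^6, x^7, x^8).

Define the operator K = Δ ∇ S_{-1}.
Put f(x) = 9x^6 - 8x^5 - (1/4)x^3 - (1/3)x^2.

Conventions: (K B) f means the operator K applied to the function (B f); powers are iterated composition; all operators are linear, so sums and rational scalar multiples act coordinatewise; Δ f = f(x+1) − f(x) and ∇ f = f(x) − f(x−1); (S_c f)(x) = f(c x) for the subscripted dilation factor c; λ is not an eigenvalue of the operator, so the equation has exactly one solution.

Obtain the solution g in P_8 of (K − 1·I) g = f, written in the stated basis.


g(x) = -9x^6 + 8x^5 - 270x^4 - (639/4)x^3 - (10529/3)x^2 + (1757/2)x - 22732/3

write g with unknown coordinates in the stated basis and equate coefficients in (K − 1·I) g = f
solving from the highest basis element down gives g = -9x^6 + 8x^5 - 270x^4 - (639/4)x^3 - (10529/3)x^2 + (1757/2)x - 22732/3
check: K g = -270x^4 - 160x^3 - 3510x^2 + (1757/2)x - 22732/3
so K g − 1·g = 9x^6 - 8x^5 - (1/4)x^3 - (1/3)x^2 = f ✓


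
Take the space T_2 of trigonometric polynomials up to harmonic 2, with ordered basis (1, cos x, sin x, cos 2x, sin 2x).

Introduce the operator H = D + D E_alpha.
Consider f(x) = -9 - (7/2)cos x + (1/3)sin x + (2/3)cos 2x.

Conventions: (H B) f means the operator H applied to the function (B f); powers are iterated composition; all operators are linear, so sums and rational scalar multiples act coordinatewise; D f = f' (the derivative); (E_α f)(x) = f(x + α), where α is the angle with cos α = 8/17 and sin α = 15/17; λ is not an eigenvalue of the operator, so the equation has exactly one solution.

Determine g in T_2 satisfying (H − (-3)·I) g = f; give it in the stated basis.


g(x) = -3 - (403/339)cos x - (151/226)sin x + (258/745)cos 2x + (512/2235)sin 2x

write g with unknown coordinates in the stated basis and equate coefficients in (H − (-3)·I) g = f
solving from the highest basis element down gives g = -3 - (403/339)cos x - (151/226)sin x + (258/745)cos 2x + (512/2235)sin 2x
check: H g = (15/226)cos x + (1585/678)sin x - (832/2235)cos 2x - (512/745)sin 2x
so H g − (-3)·g = -9 - (7/2)cos x + (1/3)sin x + (2/3)cos 2x = f ✓


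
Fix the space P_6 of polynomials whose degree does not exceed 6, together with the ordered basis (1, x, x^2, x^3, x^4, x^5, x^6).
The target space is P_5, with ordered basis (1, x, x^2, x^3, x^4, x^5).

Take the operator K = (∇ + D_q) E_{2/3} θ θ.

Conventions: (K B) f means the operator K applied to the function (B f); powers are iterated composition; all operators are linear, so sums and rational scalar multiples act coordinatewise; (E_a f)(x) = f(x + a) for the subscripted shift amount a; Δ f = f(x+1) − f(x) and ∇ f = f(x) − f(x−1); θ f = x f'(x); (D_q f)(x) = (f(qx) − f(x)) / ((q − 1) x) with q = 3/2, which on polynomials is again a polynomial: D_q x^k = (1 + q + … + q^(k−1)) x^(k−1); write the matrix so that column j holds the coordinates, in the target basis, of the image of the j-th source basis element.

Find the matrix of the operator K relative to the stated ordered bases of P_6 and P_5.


image of 1: 0
image of x: 2
image of x^2: 18x + 20/3
image of x^3: (279/4)x^2 + 54x + 15
image of x^4: 194x^3 + (704/3)x^2 + 128x + 592/27
image of x^5: (7275/16)x^4 + (9125/12)x^3 + (5500/9)x^2 + (625/3)x + 2275/81
image of x^6: (7713/8)x^5 + 2079x^4 + 2190x^3 + (3340/3)x^2 + 296x + 284/9
each image's coordinates form column j of the matrix

the matrix is [[0, 2, 20/3, 15, 592/27, 2275/81, 284/9]; [0, 0, 18, 54, 128, 625/3, 296]; [0, 0, 0, 279/4, 704/3, 5500/9, 3340/3]; [0, 0, 0, 0, 194, 9125/12, 2190]; [0, 0, 0, 0, 0, 7275/16, 2079]; [0, 0, 0, 0, 0, 0, 7713/8]] (rows listed top to bottom)


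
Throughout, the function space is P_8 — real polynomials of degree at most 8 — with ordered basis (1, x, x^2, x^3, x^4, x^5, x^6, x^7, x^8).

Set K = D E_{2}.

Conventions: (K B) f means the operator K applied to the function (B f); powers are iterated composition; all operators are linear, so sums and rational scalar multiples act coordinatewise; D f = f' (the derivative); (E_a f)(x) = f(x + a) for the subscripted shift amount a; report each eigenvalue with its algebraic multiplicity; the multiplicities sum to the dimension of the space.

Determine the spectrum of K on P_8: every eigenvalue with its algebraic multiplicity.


λ = 0 (multiplicity 9)

image of 1: 0
image of x: 1
image of x^2: 2x + 4
image of x^3: 3x^2 + 12x + 12
image of x^4: 4x^3 + 24x^2 + 48x + 32
image of x^5: 5x^4 + 40x^3 + 120x^2 + 160x + 80
image of x^6: 6x^5 + 60x^4 + 240x^3 + 480x^2 + 480x + 192
image of x^7: 7x^6 + 84x^5 + 420x^4 + 1120x^3 + 1680x^2 + 1344x + 448
image of x^8: 8x^7 + 112x^6 + 672x^5 + 2240x^4 + 4480x^3 + 5376x^2 + 3584x + 1024
the matrix is upper triangular; its diagonal is (0, 0, 0, 0, 0, 0, 0, 0, 0)
for a triangular matrix the eigenvalues are the diagonal entries, with algebraic multiplicity their repetition count


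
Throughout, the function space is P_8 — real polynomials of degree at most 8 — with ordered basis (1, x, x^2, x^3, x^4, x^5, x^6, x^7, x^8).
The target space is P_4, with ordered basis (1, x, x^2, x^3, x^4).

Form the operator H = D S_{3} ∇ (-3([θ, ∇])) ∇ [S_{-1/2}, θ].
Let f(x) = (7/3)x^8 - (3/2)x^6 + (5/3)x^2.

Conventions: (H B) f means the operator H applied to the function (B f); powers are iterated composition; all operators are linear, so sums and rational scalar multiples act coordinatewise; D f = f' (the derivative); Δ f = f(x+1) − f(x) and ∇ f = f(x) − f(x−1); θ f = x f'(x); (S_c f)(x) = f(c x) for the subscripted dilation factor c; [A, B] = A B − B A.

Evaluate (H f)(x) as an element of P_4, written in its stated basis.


θ f = (56/3)x^8 - 9x^6 + (10/3)x^2
S_{-1/2} θ f = (7/96)x^8 - (9/64)x^6 + (5/6)x^2
S_{-1/2} f = (7/768)x^8 - (3/128)x^6 + (5/12)x^2
θ S_{-1/2} f = (7/96)x^8 - (9/64)x^6 + (5/6)x^2
[S_{-1/2}, θ] f = 0
∇ [S_{-1/2}, θ] f = 0
∇ ∇ [S_{-1/2}, θ] f = 0
θ ∇ ∇ [S_{-1/2}, θ] f = 0
θ ∇ [S_{-1/2}, θ] f = 0
∇ θ ∇ [S_{-1/2}, θ] f = 0
[θ, ∇] ∇ [S_{-1/2}, θ] f = 0
(-3([θ, ∇])) ∇ [S_{-1/2}, θ] f = 0
∇ (-3([θ, ∇])) ∇ [S_{-1/2}, θ] f = 0
S_{3} ∇ (-3([θ, ∇])) ∇ [S_{-1/2}, θ] f = 0
D S_{3} ∇ (-3([θ, ∇])) ∇ [S_{-1/2}, θ] f = 0

g(x) = 0


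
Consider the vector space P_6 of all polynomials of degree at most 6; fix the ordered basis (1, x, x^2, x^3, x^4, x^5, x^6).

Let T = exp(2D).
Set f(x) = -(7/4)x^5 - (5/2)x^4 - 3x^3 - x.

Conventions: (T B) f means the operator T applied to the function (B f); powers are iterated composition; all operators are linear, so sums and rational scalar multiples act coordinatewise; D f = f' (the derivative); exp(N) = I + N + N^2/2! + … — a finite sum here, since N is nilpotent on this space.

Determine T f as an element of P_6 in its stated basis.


the image equals g(x) = -(7/4)x^5 - 20x^4 - 93x^3 - 218x^2 - 257x - 122

order-1 term: -(35/2)x^4 - 20x^3 - 18x^2 - 2
order-2 term: -70x^3 - 60x^2 - 36x
order-3 term: -140x^2 - 80x - 24
order-4 term: -140x - 40
order-5 term: -56
the series for exp(2D) f terminates at order 5
exp(2D) f = -(7/4)x^5 - 20x^4 - 93x^3 - 218x^2 - 257x - 122
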